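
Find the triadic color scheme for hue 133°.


Triadic: equally spaced at 120° intervals
H1 = 133°
H2 = (133 + 120) mod 360 = 253°
H3 = (133 + 240) mod 360 = 13°
Triadic = 133°, 253°, 13°


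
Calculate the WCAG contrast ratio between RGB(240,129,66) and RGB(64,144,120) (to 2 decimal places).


Linearize each sRGB channel c=v/255: c/12.92 if c ≤ 0.04045 else ((c+0.055)/1.055)^2.4
L = 0.2126×R_lin + 0.7152×G_lin + 0.0722×B_lin
Color 1 (240,129,66):
  R=240: 240/255≈0.9412 > 0.04045 → ((0.9412+0.055)/1.055)^2.4 ≈ 0.87137
  G=129: 129/255≈0.5059 > 0.04045 → ((0.5059+0.055)/1.055)^2.4 ≈ 0.21953
  B=66: 66/255≈0.2588 > 0.04045 → ((0.2588+0.055)/1.055)^2.4 ≈ 0.05448
  L1 = 0.2126×0.87137 + 0.7152×0.21953 + 0.0722×0.05448 ≈ 0.34619
Color 2 (64,144,120):
  R=64: 64/255≈0.2510 > 0.04045 → ((0.2510+0.055)/1.055)^2.4 ≈ 0.05127
  G=144: 144/255≈0.5647 > 0.04045 → ((0.5647+0.055)/1.055)^2.4 ≈ 0.27889
  B=120: 120/255≈0.4706 > 0.04045 → ((0.4706+0.055)/1.055)^2.4 ≈ 0.18782
  L2 = 0.2126×0.05127 + 0.7152×0.27889 + 0.0722×0.18782 ≈ 0.22393
Lighter = 0.34619, Darker = 0.22393
Ratio = (L_lighter + 0.05) / (L_darker + 0.05)
Ratio = (0.34619 + 0.05) / (0.22393 + 0.05) = 0.39619 / 0.27393 ≈ 1.4463
Ratio ≈ 1.45:1


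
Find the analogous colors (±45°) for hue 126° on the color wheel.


Base hue: 126°
Left analog: (126 - 45) mod 360 = 81°
Right analog: (126 + 45) mod 360 = 171°
Analogous hues = 81° and 171°


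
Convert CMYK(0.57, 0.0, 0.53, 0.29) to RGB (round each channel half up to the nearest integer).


R = 255 × (1-C) × (1-K) = 255 × 0.43 × 0.71 = 77.8515 → 78
G = 255 × (1-M) × (1-K) = 255 × 1.00 × 0.71 = 181.05 → 181
B = 255 × (1-Y) × (1-K) = 255 × 0.47 × 0.71 = 85.0935 → 85
= RGB(78, 181, 85)


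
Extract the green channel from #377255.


Color: #377255
R = 37 = 55
G = 72 = 114
B = 55 = 85
Green = 114


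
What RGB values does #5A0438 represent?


5A → 90 (R)
04 → 4 (G)
38 → 56 (B)
= RGB(90, 4, 56)


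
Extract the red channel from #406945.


Color: #406945
R = 40 = 64
G = 69 = 105
B = 45 = 69
Red = 64


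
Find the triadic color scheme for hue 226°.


Triadic: equally spaced at 120° intervals
H1 = 226°
H2 = (226 + 120) mod 360 = 346°
H3 = (226 + 240) mod 360 = 106°
Triadic = 226°, 346°, 106°


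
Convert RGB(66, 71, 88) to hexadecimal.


R = 66 → 42 (hex)
G = 71 → 47 (hex)
B = 88 → 58 (hex)
Hex = #424758


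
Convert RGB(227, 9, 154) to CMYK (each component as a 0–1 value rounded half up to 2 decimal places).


R'=227/255≈0.8902, G'=9/255≈0.0353, B'=154/255≈0.6039
K = 1 - max(R',G',B') = 1 - 227/255 = 28/255 = 0.10980… → 0.11
(1-R'-K)/(1-K) simplifies to (max-R)/max with max = 227:
C = (227-227)/227 = 0/227 = 0 → 0.00
M = (227-9)/227 = 218/227 = 0.96035… → 0.96
Y = (227-154)/227 = 73/227 = 0.32158… → 0.32
= CMYK(0.00, 0.96, 0.32, 0.11)


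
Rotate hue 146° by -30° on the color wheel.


New hue = (H + rotation) mod 360
New hue = (146 -30) mod 360
= 116 mod 360
= 116°


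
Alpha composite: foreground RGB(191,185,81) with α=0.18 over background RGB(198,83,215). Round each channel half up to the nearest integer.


C = α×F + (1-α)×B, with 1-α = 0.82
R: 0.18×191 + 0.82×198 = 34.38 + 162.36 = 196.74 → 197
G: 0.18×185 + 0.82×83 = 33.30 + 68.06 = 101.36 → 101
B: 0.18×81 + 0.82×215 = 14.58 + 176.30 = 190.88 → 191
= RGB(197, 101, 191)


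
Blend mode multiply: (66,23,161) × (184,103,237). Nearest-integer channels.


Multiply: C = A×B/255, rounded to nearest integer
R: 66×184/255 = 12144/255 ≈ 47.624 → 48
G: 23×103/255 = 2369/255 ≈ 9.290 → 9
B: 161×237/255 = 38157/255 ≈ 149.635 → 150
= RGB(48, 9, 150)


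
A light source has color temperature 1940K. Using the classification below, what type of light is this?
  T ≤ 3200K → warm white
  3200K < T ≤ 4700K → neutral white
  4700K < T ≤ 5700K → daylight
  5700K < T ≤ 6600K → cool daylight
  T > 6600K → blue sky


Temperature: 1940K
1940K ≤ 3200K → warm white
Classification: warm white


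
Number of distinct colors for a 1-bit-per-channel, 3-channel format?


Total bits = 1 bits/channel × 3 channels = 3 bits
Distinct colors = 2^3
= 8 colors


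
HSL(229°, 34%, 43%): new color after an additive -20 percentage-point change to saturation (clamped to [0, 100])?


Original S = 34%
Adjustment = -20 percentage points
New S = 34 + (-20) = 14
Clamp to [0, 100] → 14
= HSL(229°, 14%, 43%)


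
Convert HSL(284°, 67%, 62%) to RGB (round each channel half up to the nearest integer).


H=284°, S=0.67, L=0.62
C = (1-|2L-1|)×S = (1-|0.24|)×0.67 = 0.5092
H' = H/60 = 284/60 ≈ 4.7333; X = C×(1-|H' mod 2 - 1|) ≈ 0.3734
m = L - C/2 = 0.62 - 0.2546 = 0.3654
Sector ⌊H'⌋ = 4 → (R',G',B') = (≈0.3734, 0.0, 0.5092)
RGB = ((R'+m)×255, (G'+m)×255, (B'+m)×255) = (188.3974, 93.177, 223.023)
Round half up → RGB(188, 93, 223)


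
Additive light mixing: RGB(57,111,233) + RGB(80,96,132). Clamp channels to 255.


Additive: each channel = min(255, C₁+C₂)
R: 57+80 = 137 → 137
G: 111+96 = 207 → 207
B: 233+132 = 365 → 255
= RGB(137, 207, 255)


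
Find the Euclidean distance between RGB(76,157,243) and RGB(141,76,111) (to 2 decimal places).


d = √[(R₁-R₂)² + (G₁-G₂)² + (B₁-B₂)²]
d = √[(76-141)² + (157-76)² + (243-111)²]
d = √[4225 + 6561 + 17424]
d = √28210
d ≈ 167.96


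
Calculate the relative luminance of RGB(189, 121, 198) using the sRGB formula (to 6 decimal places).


Linearize each channel (sRGB transfer function): c = v/255; c_lin = c/12.92 if c ≤ 0.04045, else ((c+0.055)/1.055)^2.4
  R: 189/255 ≈ 0.741176 > 0.04045 → ((0.741176+0.055)/1.055)^2.4 ≈ 0.508881
  G: 121/255 ≈ 0.474510 > 0.04045 → ((0.474510+0.055)/1.055)^2.4 ≈ 0.191202
  B: 198/255 ≈ 0.776471 > 0.04045 → ((0.776471+0.055)/1.055)^2.4 ≈ 0.564712
R_lin = 0.508881, G_lin = 0.191202, B_lin = 0.564712
L = 0.2126×R + 0.7152×G + 0.0722×B
L = 0.2126×0.508881 + 0.7152×0.191202 + 0.0722×0.564712
L ≈ 0.285708


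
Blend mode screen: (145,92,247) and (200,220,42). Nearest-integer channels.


Screen: C = 255 - (255-A)×(255-B)/255, rounded to nearest integer
R: 255 - (255-145)×(255-200)/255 = 255 - 6050/255 ≈ 255 - 23.725 = 231.275 → 231
G: 255 - (255-92)×(255-220)/255 = 255 - 5705/255 ≈ 255 - 22.373 = 232.627 → 233
B: 255 - (255-247)×(255-42)/255 = 255 - 1704/255 ≈ 255 - 6.682 = 248.318 → 248
= RGB(231, 233, 248)


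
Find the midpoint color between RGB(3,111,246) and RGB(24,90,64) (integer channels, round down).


Midpoint: each channel = ⌊(C₁+C₂)/2⌋
R: ⌊(3+24)/2⌋ = 13
G: ⌊(111+90)/2⌋ = 100
B: ⌊(246+64)/2⌋ = 155
= RGB(13, 100, 155)


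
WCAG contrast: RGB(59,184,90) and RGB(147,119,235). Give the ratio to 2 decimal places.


Linearize each sRGB channel c=v/255: c/12.92 if c ≤ 0.04045 else ((c+0.055)/1.055)^2.4
L = 0.2126×R_lin + 0.7152×G_lin + 0.0722×B_lin
Color 1 (59,184,90):
  R=59: 59/255≈0.2314 > 0.04045 → ((0.2314+0.055)/1.055)^2.4 ≈ 0.04374
  G=184: 184/255≈0.7216 > 0.04045 → ((0.7216+0.055)/1.055)^2.4 ≈ 0.47932
  B=90: 90/255≈0.3529 > 0.04045 → ((0.3529+0.055)/1.055)^2.4 ≈ 0.10224
  L1 = 0.2126×0.04374 + 0.7152×0.47932 + 0.0722×0.10224 ≈ 0.35949
Color 2 (147,119,235):
  R=147: 147/255≈0.5765 > 0.04045 → ((0.5765+0.055)/1.055)^2.4 ≈ 0.29177
  G=119: 119/255≈0.4667 > 0.04045 → ((0.4667+0.055)/1.055)^2.4 ≈ 0.18447
  B=235: 235/255≈0.9216 > 0.04045 → ((0.9216+0.055)/1.055)^2.4 ≈ 0.83077
  L2 = 0.2126×0.29177 + 0.7152×0.18447 + 0.0722×0.83077 ≈ 0.25395
Lighter = 0.35949, Darker = 0.25395
Ratio = (L_lighter + 0.05) / (L_darker + 0.05)
Ratio = (0.35949 + 0.05) / (0.25395 + 0.05) = 0.40949 / 0.30395 ≈ 1.3472
Ratio ≈ 1.35:1


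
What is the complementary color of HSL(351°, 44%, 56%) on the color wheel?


Complement = opposite side of color wheel = hue + 180°
H' = (351 + 180) mod 360 = 171°
S and L unchanged.
= HSL(171°, 44%, 56%)


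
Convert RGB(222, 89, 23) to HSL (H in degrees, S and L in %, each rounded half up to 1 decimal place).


Normalize: R'=222/255≈0.8706, G'=89/255≈0.3490, B'=23/255≈0.0902
Max=222/255, Min=23/255, Δ=Max-Min=199/255
L = (Max+Min)/2 = (222+23)/510 = 245/510 = 0.48039… → L = 48.0%
L ≤ 0.5 → S = Δ/(Max+Min) = 199/(222+23) = 199/245 = 0.81224… → S = 81.2%
(the 1/255 factors cancel in S and H, so raw channel differences can be used)
Max is R' → H = 60 × (((G-B)/Δ) mod 6) = 60 × (((89-23)/199) mod 6)
  66/199 = 0.3316…
  H = 60 × 0.3316… = 19.899…° → H = 19.9°
= HSL(19.9°, 81.2%, 48.0%)


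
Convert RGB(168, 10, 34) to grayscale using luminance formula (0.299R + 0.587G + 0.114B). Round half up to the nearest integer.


Gray = 0.299×R + 0.587×G + 0.114×B
Gray = 0.299×168 + 0.587×10 + 0.114×34
Gray = 50.232 + 5.870 + 3.876
Gray = 59.978 → round half up → 60
Gray = 60


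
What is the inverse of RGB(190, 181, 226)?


Invert: (255-R, 255-G, 255-B)
R: 255-190 = 65
G: 255-181 = 74
B: 255-226 = 29
= RGB(65, 74, 29)


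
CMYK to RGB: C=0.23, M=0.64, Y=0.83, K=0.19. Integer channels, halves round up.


R = 255 × (1-C) × (1-K) = 255 × 0.77 × 0.81 = 159.0435 → 159
G = 255 × (1-M) × (1-K) = 255 × 0.36 × 0.81 = 74.358 → 74
B = 255 × (1-Y) × (1-K) = 255 × 0.17 × 0.81 = 35.1135 → 35
= RGB(159, 74, 35)


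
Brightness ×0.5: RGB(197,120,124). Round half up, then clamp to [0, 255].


Multiply each channel by 0.5, round half up, clamp to [0, 255]
R: 197×0.5 = 98.5 → round → 99
G: 120×0.5 = 60
B: 124×0.5 = 62
= RGB(99, 60, 62)


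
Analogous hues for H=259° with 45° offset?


Base hue: 259°
Left analog: (259 - 45) mod 360 = 214°
Right analog: (259 + 45) mod 360 = 304°
Analogous hues = 214° and 304°


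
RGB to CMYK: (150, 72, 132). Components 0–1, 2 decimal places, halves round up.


R'=150/255≈0.5882, G'=72/255≈0.2824, B'=132/255≈0.5176
K = 1 - max(R',G',B') = 1 - 150/255 = 105/255 = 0.41176… → 0.41
(1-R'-K)/(1-K) simplifies to (max-R)/max with max = 150:
C = (150-150)/150 = 0/150 = 0 → 0.00
M = (150-72)/150 = 78/150 = 0.52 → 0.52
Y = (150-132)/150 = 18/150 = 0.12 → 0.12
= CMYK(0.00, 0.52, 0.12, 0.41)


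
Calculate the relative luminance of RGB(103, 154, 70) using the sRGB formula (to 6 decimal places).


Linearize each channel (sRGB transfer function): c = v/255; c_lin = c/12.92 if c ≤ 0.04045, else ((c+0.055)/1.055)^2.4
  R: 103/255 ≈ 0.403922 > 0.04045 → ((0.403922+0.055)/1.055)^2.4 ≈ 0.135633
  G: 154/255 ≈ 0.603922 > 0.04045 → ((0.603922+0.055)/1.055)^2.4 ≈ 0.323143
  B: 70/255 ≈ 0.274510 > 0.04045 → ((0.274510+0.055)/1.055)^2.4 ≈ 0.061246
R_lin = 0.135633, G_lin = 0.323143, B_lin = 0.061246
L = 0.2126×R + 0.7152×G + 0.0722×B
L = 0.2126×0.135633 + 0.7152×0.323143 + 0.0722×0.061246
L ≈ 0.264370


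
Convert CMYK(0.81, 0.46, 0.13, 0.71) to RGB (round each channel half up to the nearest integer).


R = 255 × (1-C) × (1-K) = 255 × 0.19 × 0.29 = 14.0505 → 14
G = 255 × (1-M) × (1-K) = 255 × 0.54 × 0.29 = 39.933 → 40
B = 255 × (1-Y) × (1-K) = 255 × 0.87 × 0.29 = 64.3365 → 64
= RGB(14, 40, 64)


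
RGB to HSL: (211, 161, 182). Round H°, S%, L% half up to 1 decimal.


Normalize: R'=211/255≈0.8275, G'=161/255≈0.6314, B'=182/255≈0.7137
Max=211/255, Min=161/255, Δ=Max-Min=50/255
L = (Max+Min)/2 = (211+161)/510 = 372/510 = 0.72941… → L = 72.9%
L > 0.5 → S = Δ/(2-Max-Min) = 50/(510-211-161) = 50/138 = 0.36231… → S = 36.2%
(the 1/255 factors cancel in S and H, so raw channel differences can be used)
Max is R' → H = 60 × (((G-B)/Δ) mod 6) = 60 × (((161-182)/50) mod 6)
  (-21)/50 = -0.42; negative, so add 6 → 5.58
  H = 60 × 5.58 = 334.8° → H = 334.8°
= HSL(334.8°, 36.2%, 72.9%)


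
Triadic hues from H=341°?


Triadic: equally spaced at 120° intervals
H1 = 341°
H2 = (341 + 120) mod 360 = 101°
H3 = (341 + 240) mod 360 = 221°
Triadic = 341°, 101°, 221°


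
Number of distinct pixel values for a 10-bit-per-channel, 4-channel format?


Total bits = 10 bits/channel × 4 channels = 40 bits
Distinct pixel values = 2^40
= 1,099,511,627,776 pixel values


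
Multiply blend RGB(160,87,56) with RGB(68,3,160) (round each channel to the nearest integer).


Multiply: C = A×B/255, rounded to nearest integer
R: 160×68/255 = 10880/255 ≈ 42.667 → 43
G: 87×3/255 = 261/255 ≈ 1.024 → 1
B: 56×160/255 = 8960/255 ≈ 35.137 → 35
= RGB(43, 1, 35)


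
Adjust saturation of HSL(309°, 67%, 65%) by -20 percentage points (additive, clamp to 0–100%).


Original S = 67%
Adjustment = -20 percentage points
New S = 67 + (-20) = 47
Clamp to [0, 100] → 47
= HSL(309°, 47%, 65%)


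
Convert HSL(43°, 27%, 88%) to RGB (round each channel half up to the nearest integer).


H=43°, S=0.27, L=0.88
C = (1-|2L-1|)×S = (1-|0.76|)×0.27 = 0.0648
H' = H/60 = 43/60 ≈ 0.7167; X = C×(1-|H' mod 2 - 1|) = 0.04644
m = L - C/2 = 0.88 - 0.0324 = 0.8476
Sector ⌊H'⌋ = 0 → (R',G',B') = (0.0648, 0.04644, 0.0)
RGB = ((R'+m)×255, (G'+m)×255, (B'+m)×255) = (232.662, 227.9802, 216.138)
Round half up → RGB(233, 228, 216)


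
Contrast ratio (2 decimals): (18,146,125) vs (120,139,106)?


Linearize each sRGB channel c=v/255: c/12.92 if c ≤ 0.04045 else ((c+0.055)/1.055)^2.4
L = 0.2126×R_lin + 0.7152×G_lin + 0.0722×B_lin
Color 1 (18,146,125):
  R=18: 18/255≈0.0706 > 0.04045 → ((0.0706+0.055)/1.055)^2.4 ≈ 0.00605
  G=146: 146/255≈0.5725 > 0.04045 → ((0.5725+0.055)/1.055)^2.4 ≈ 0.28744
  B=125: 125/255≈0.4902 > 0.04045 → ((0.4902+0.055)/1.055)^2.4 ≈ 0.20508
  L1 = 0.2126×0.00605 + 0.7152×0.28744 + 0.0722×0.20508 ≈ 0.22167
Color 2 (120,139,106):
  R=120: 120/255≈0.4706 > 0.04045 → ((0.4706+0.055)/1.055)^2.4 ≈ 0.18782
  G=139: 139/255≈0.5451 > 0.04045 → ((0.5451+0.055)/1.055)^2.4 ≈ 0.25818
  B=106: 106/255≈0.4157 > 0.04045 → ((0.4157+0.055)/1.055)^2.4 ≈ 0.14413
  L2 = 0.2126×0.18782 + 0.7152×0.25818 + 0.0722×0.14413 ≈ 0.23499
Lighter = 0.23499, Darker = 0.22167
Ratio = (L_lighter + 0.05) / (L_darker + 0.05)
Ratio = (0.23499 + 0.05) / (0.22167 + 0.05) = 0.28499 / 0.27167 ≈ 1.0490
Ratio ≈ 1.05:1


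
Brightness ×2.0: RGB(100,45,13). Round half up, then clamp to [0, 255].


Multiply each channel by 2.0, round half up, clamp to [0, 255]
R: 100×2.0 = 200
G: 45×2.0 = 90
B: 13×2.0 = 26
= RGB(200, 90, 26)


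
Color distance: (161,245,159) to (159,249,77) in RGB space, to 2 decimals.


d = √[(R₁-R₂)² + (G₁-G₂)² + (B₁-B₂)²]
d = √[(161-159)² + (245-249)² + (159-77)²]
d = √[4 + 16 + 6724]
d = √6744
d ≈ 82.12


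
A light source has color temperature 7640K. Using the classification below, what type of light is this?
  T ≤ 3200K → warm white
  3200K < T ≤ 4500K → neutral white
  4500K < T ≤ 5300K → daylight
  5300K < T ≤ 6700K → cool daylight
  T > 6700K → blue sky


Temperature: 7640K
7640K > 6700K → blue sky
Classification: blue sky


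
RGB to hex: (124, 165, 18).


R = 124 → 7C (hex)
G = 165 → A5 (hex)
B = 18 → 12 (hex)
Hex = #7CA512


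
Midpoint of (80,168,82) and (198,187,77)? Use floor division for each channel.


Midpoint: each channel = ⌊(C₁+C₂)/2⌋
R: ⌊(80+198)/2⌋ = 139
G: ⌊(168+187)/2⌋ = 177
B: ⌊(82+77)/2⌋ = 79
= RGB(139, 177, 79)


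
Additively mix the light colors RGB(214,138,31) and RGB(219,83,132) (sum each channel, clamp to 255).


Additive: each channel = min(255, C₁+C₂)
R: 214+219 = 433 → 255
G: 138+83 = 221 → 221
B: 31+132 = 163 → 163
= RGB(255, 221, 163)


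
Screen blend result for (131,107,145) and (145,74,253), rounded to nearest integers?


Screen: C = 255 - (255-A)×(255-B)/255, rounded to nearest integer
R: 255 - (255-131)×(255-145)/255 = 255 - 13640/255 ≈ 255 - 53.490 = 201.510 → 202
G: 255 - (255-107)×(255-74)/255 = 255 - 26788/255 ≈ 255 - 105.051 = 149.949 → 150
B: 255 - (255-145)×(255-253)/255 = 255 - 220/255 ≈ 255 - 0.863 = 254.137 → 254
= RGB(202, 150, 254)


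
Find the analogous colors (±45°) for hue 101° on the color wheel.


Base hue: 101°
Left analog: (101 - 45) mod 360 = 56°
Right analog: (101 + 45) mod 360 = 146°
Analogous hues = 56° and 146°


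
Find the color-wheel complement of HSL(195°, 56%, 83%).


Complement = opposite side of color wheel = hue + 180°
H' = (195 + 180) mod 360 = 15°
S and L unchanged.
= HSL(15°, 56%, 83%)


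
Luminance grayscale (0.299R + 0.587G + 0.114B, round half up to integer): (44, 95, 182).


Gray = 0.299×R + 0.587×G + 0.114×B
Gray = 0.299×44 + 0.587×95 + 0.114×182
Gray = 13.156 + 55.765 + 20.748
Gray = 89.669 → round half up → 90
Gray = 90


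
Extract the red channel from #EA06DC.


Color: #EA06DC
R = EA = 234
G = 06 = 6
B = DC = 220
Red = 234


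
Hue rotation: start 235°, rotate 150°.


New hue = (H + rotation) mod 360
New hue = (235 + 150) mod 360
= 385 mod 360
= 25°


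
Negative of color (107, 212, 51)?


Invert: (255-R, 255-G, 255-B)
R: 255-107 = 148
G: 255-212 = 43
B: 255-51 = 204
= RGB(148, 43, 204)


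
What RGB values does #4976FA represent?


49 → 73 (R)
76 → 118 (G)
FA → 250 (B)
= RGB(73, 118, 250)


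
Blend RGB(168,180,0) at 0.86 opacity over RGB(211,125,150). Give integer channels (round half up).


C = α×F + (1-α)×B, with 1-α = 0.14
R: 0.86×168 + 0.14×211 = 144.48 + 29.54 = 174.02 → 174
G: 0.86×180 + 0.14×125 = 154.80 + 17.50 = 172.30 → 172
B: 0.86×0 + 0.14×150 = 0.00 + 21.00 = 21.00 → 21
= RGB(174, 172, 21)


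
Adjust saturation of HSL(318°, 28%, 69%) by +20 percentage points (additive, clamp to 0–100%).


Original S = 28%
Adjustment = +20 percentage points
New S = 28 + (20) = 48
Clamp to [0, 100] → 48
= HSL(318°, 48%, 69%)


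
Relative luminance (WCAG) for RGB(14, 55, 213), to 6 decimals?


Linearize each channel (sRGB transfer function): c = v/255; c_lin = c/12.92 if c ≤ 0.04045, else ((c+0.055)/1.055)^2.4
  R: 14/255 ≈ 0.054902 > 0.04045 → ((0.054902+0.055)/1.055)^2.4 ≈ 0.004391
  G: 55/255 ≈ 0.215686 > 0.04045 → ((0.215686+0.055)/1.055)^2.4 ≈ 0.038204
  B: 213/255 ≈ 0.835294 > 0.04045 → ((0.835294+0.055)/1.055)^2.4 ≈ 0.665387
R_lin = 0.004391, G_lin = 0.038204, B_lin = 0.665387
L = 0.2126×R + 0.7152×G + 0.0722×B
L = 0.2126×0.004391 + 0.7152×0.038204 + 0.0722×0.665387
L ≈ 0.076298


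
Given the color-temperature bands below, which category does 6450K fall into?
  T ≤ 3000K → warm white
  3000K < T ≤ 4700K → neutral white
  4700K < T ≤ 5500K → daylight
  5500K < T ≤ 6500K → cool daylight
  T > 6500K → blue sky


Temperature: 6450K
5500K < 6450K ≤ 6500K → cool daylight
Classification: cool daylight


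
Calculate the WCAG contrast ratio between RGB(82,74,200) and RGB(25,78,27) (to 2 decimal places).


Linearize each sRGB channel c=v/255: c/12.92 if c ≤ 0.04045 else ((c+0.055)/1.055)^2.4
L = 0.2126×R_lin + 0.7152×G_lin + 0.0722×B_lin
Color 1 (82,74,200):
  R=82: 82/255≈0.3216 > 0.04045 → ((0.3216+0.055)/1.055)^2.4 ≈ 0.08438
  G=74: 74/255≈0.2902 > 0.04045 → ((0.2902+0.055)/1.055)^2.4 ≈ 0.06848
  B=200: 200/255≈0.7843 > 0.04045 → ((0.7843+0.055)/1.055)^2.4 ≈ 0.57758
  L1 = 0.2126×0.08438 + 0.7152×0.06848 + 0.0722×0.57758 ≈ 0.10862
Color 2 (25,78,27):
  R=25: 25/255≈0.0980 > 0.04045 → ((0.0980+0.055)/1.055)^2.4 ≈ 0.00972
  G=78: 78/255≈0.3059 > 0.04045 → ((0.3059+0.055)/1.055)^2.4 ≈ 0.07619
  B=27: 27/255≈0.1059 > 0.04045 → ((0.1059+0.055)/1.055)^2.4 ≈ 0.01096
  L2 = 0.2126×0.00972 + 0.7152×0.07619 + 0.0722×0.01096 ≈ 0.05735
Lighter = 0.10862, Darker = 0.05735
Ratio = (L_lighter + 0.05) / (L_darker + 0.05)
Ratio = (0.10862 + 0.05) / (0.05735 + 0.05) = 0.15862 / 0.10735 ≈ 1.4776
Ratio ≈ 1.48:1


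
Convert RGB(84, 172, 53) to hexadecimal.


R = 84 → 54 (hex)
G = 172 → AC (hex)
B = 53 → 35 (hex)
Hex = #54AC35


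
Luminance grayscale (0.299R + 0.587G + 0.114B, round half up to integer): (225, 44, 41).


Gray = 0.299×R + 0.587×G + 0.114×B
Gray = 0.299×225 + 0.587×44 + 0.114×41
Gray = 67.275 + 25.828 + 4.674
Gray = 97.777 → round half up → 98
Gray = 98


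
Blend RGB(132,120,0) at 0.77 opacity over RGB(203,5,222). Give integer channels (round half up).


C = α×F + (1-α)×B, with 1-α = 0.23
R: 0.77×132 + 0.23×203 = 101.64 + 46.69 = 148.33 → 148
G: 0.77×120 + 0.23×5 = 92.40 + 1.15 = 93.55 → 94
B: 0.77×0 + 0.23×222 = 0.00 + 51.06 = 51.06 → 51
= RGB(148, 94, 51)


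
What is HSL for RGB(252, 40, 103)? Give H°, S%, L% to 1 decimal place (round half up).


Normalize: R'=252/255≈0.9882, G'=40/255≈0.1569, B'=103/255≈0.4039
Max=252/255, Min=40/255, Δ=Max-Min=212/255
L = (Max+Min)/2 = (252+40)/510 = 292/510 = 0.57254… → L = 57.3%
L > 0.5 → S = Δ/(2-Max-Min) = 212/(510-252-40) = 212/218 = 0.97247… → S = 97.2%
(the 1/255 factors cancel in S and H, so raw channel differences can be used)
Max is R' → H = 60 × (((G-B)/Δ) mod 6) = 60 × (((40-103)/212) mod 6)
  (-63)/212 = -0.2971…; negative, so add 6 → 5.7028…
  H = 60 × 5.7028… = 342.169…° → H = 342.2°
= HSL(342.2°, 97.2%, 57.3%)


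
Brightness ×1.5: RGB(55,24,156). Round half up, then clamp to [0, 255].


Multiply each channel by 1.5, round half up, clamp to [0, 255]
R: 55×1.5 = 82.5 → round → 83
G: 24×1.5 = 36
B: 156×1.5 = 234
= RGB(83, 36, 234)


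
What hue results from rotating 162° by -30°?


New hue = (H + rotation) mod 360
New hue = (162 -30) mod 360
= 132 mod 360
= 132°


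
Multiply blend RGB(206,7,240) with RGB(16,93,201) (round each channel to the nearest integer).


Multiply: C = A×B/255, rounded to nearest integer
R: 206×16/255 = 3296/255 ≈ 12.925 → 13
G: 7×93/255 = 651/255 ≈ 2.553 → 3
B: 240×201/255 = 48240/255 ≈ 189.176 → 189
= RGB(13, 3, 189)


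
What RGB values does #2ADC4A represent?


2A → 42 (R)
DC → 220 (G)
4A → 74 (B)
= RGB(42, 220, 74)


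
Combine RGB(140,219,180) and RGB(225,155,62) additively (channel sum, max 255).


Additive: each channel = min(255, C₁+C₂)
R: 140+225 = 365 → 255
G: 219+155 = 374 → 255
B: 180+62 = 242 → 242
= RGB(255, 255, 242)


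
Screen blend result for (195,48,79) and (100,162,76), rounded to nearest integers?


Screen: C = 255 - (255-A)×(255-B)/255, rounded to nearest integer
R: 255 - (255-195)×(255-100)/255 = 255 - 9300/255 ≈ 255 - 36.471 = 218.529 → 219
G: 255 - (255-48)×(255-162)/255 = 255 - 19251/255 ≈ 255 - 75.494 = 179.506 → 180
B: 255 - (255-79)×(255-76)/255 = 255 - 31504/255 ≈ 255 - 123.545 = 131.455 → 131
= RGB(219, 180, 131)


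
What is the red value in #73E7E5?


Color: #73E7E5
R = 73 = 115
G = E7 = 231
B = E5 = 229
Red = 115


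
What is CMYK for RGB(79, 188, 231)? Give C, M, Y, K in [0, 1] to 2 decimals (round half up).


R'=79/255≈0.3098, G'=188/255≈0.7373, B'=231/255≈0.9059
K = 1 - max(R',G',B') = 1 - 231/255 = 24/255 = 0.09411… → 0.09
(1-R'-K)/(1-K) simplifies to (max-R)/max with max = 231:
C = (231-79)/231 = 152/231 = 0.65800… → 0.66
M = (231-188)/231 = 43/231 = 0.18614… → 0.19
Y = (231-231)/231 = 0/231 = 0 → 0.00
= CMYK(0.66, 0.19, 0.00, 0.09)


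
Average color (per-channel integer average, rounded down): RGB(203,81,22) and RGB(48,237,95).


Midpoint: each channel = ⌊(C₁+C₂)/2⌋
R: ⌊(203+48)/2⌋ = 125
G: ⌊(81+237)/2⌋ = 159
B: ⌊(22+95)/2⌋ = 58
= RGB(125, 159, 58)


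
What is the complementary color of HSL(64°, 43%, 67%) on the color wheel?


Complement = opposite side of color wheel = hue + 180°
H' = (64 + 180) mod 360 = 244°
S and L unchanged.
= HSL(244°, 43%, 67%)


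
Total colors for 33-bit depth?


Colors = 2^bits = 2^33
= 8,589,934,592 colors


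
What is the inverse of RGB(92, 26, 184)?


Invert: (255-R, 255-G, 255-B)
R: 255-92 = 163
G: 255-26 = 229
B: 255-184 = 71
= RGB(163, 229, 71)


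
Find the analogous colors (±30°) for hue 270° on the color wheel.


Base hue: 270°
Left analog: (270 - 30) mod 360 = 240°
Right analog: (270 + 30) mod 360 = 300°
Analogous hues = 240° and 300°


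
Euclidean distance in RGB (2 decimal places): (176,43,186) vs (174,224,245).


d = √[(R₁-R₂)² + (G₁-G₂)² + (B₁-B₂)²]
d = √[(176-174)² + (43-224)² + (186-245)²]
d = √[4 + 32761 + 3481]
d = √36246
d ≈ 190.38


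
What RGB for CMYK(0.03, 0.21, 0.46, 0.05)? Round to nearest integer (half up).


R = 255 × (1-C) × (1-K) = 255 × 0.97 × 0.95 = 234.9825 → 235
G = 255 × (1-M) × (1-K) = 255 × 0.79 × 0.95 = 191.3775 → 191
B = 255 × (1-Y) × (1-K) = 255 × 0.54 × 0.95 = 130.815 → 131
= RGB(235, 191, 131)


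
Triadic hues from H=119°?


Triadic: equally spaced at 120° intervals
H1 = 119°
H2 = (119 + 120) mod 360 = 239°
H3 = (119 + 240) mod 360 = 359°
Triadic = 119°, 239°, 359°


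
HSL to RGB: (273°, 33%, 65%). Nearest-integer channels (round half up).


H=273°, S=0.33, L=0.65
C = (1-|2L-1|)×S = (1-|0.30|)×0.33 = 0.231
H' = H/60 = 273/60 ≈ 4.5500; X = C×(1-|H' mod 2 - 1|) = 0.12705
m = L - C/2 = 0.65 - 0.1155 = 0.5345
Sector ⌊H'⌋ = 4 → (R',G',B') = (0.12705, 0.0, 0.231)
RGB = ((R'+m)×255, (G'+m)×255, (B'+m)×255) = (168.69525, 136.2975, 195.2025)
Round half up → RGB(169, 136, 195)


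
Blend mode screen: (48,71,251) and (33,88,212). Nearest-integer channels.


Screen: C = 255 - (255-A)×(255-B)/255, rounded to nearest integer
R: 255 - (255-48)×(255-33)/255 = 255 - 45954/255 ≈ 255 - 180.212 = 74.788 → 75
G: 255 - (255-71)×(255-88)/255 = 255 - 30728/255 ≈ 255 - 120.502 = 134.498 → 134
B: 255 - (255-251)×(255-212)/255 = 255 - 172/255 ≈ 255 - 0.675 = 254.325 → 254
= RGB(75, 134, 254)


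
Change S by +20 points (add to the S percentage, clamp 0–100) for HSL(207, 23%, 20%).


Original S = 23%
Adjustment = +20 percentage points
New S = 23 + (20) = 43
Clamp to [0, 100] → 43
= HSL(207°, 43%, 20%)


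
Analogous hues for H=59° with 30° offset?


Base hue: 59°
Left analog: (59 - 30) mod 360 = 29°
Right analog: (59 + 30) mod 360 = 89°
Analogous hues = 29° and 89°


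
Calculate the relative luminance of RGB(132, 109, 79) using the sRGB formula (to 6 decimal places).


Linearize each channel (sRGB transfer function): c = v/255; c_lin = c/12.92 if c ≤ 0.04045, else ((c+0.055)/1.055)^2.4
  R: 132/255 ≈ 0.517647 > 0.04045 → ((0.517647+0.055)/1.055)^2.4 ≈ 0.230740
  G: 109/255 ≈ 0.427451 > 0.04045 → ((0.427451+0.055)/1.055)^2.4 ≈ 0.152926
  B: 79/255 ≈ 0.309804 > 0.04045 → ((0.309804+0.055)/1.055)^2.4 ≈ 0.078187
R_lin = 0.230740, G_lin = 0.152926, B_lin = 0.078187
L = 0.2126×R + 0.7152×G + 0.0722×B
L = 0.2126×0.230740 + 0.7152×0.152926 + 0.0722×0.078187
L ≈ 0.164073


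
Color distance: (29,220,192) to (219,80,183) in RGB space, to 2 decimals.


d = √[(R₁-R₂)² + (G₁-G₂)² + (B₁-B₂)²]
d = √[(29-219)² + (220-80)² + (192-183)²]
d = √[36100 + 19600 + 81]
d = √55781
d ≈ 236.18


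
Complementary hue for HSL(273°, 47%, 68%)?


Complement = opposite side of color wheel = hue + 180°
H' = (273 + 180) mod 360 = 93°
S and L unchanged.
= HSL(93°, 47%, 68%)


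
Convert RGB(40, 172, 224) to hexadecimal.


R = 40 → 28 (hex)
G = 172 → AC (hex)
B = 224 → E0 (hex)
Hex = #28ACE0


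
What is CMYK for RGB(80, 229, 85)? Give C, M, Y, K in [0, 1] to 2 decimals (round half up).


R'=80/255≈0.3137, G'=229/255≈0.8980, B'=85/255≈0.3333
K = 1 - max(R',G',B') = 1 - 229/255 = 26/255 = 0.10196… → 0.10
(1-R'-K)/(1-K) simplifies to (max-R)/max with max = 229:
C = (229-80)/229 = 149/229 = 0.65065… → 0.65
M = (229-229)/229 = 0/229 = 0 → 0.00
Y = (229-85)/229 = 144/229 = 0.62882… → 0.63
= CMYK(0.65, 0.00, 0.63, 0.10)


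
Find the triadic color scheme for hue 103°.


Triadic: equally spaced at 120° intervals
H1 = 103°
H2 = (103 + 120) mod 360 = 223°
H3 = (103 + 240) mod 360 = 343°
Triadic = 103°, 223°, 343°


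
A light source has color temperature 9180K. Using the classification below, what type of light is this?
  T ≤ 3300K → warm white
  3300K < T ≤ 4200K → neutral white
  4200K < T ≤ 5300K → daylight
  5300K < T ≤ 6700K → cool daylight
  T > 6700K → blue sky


Temperature: 9180K
9180K > 6700K → blue sky
Classification: blue sky


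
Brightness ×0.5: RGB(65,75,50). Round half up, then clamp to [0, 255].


Multiply each channel by 0.5, round half up, clamp to [0, 255]
R: 65×0.5 = 32.5 → round → 33
G: 75×0.5 = 37.5 → round → 38
B: 50×0.5 = 25
= RGB(33, 38, 25)


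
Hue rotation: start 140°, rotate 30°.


New hue = (H + rotation) mod 360
New hue = (140 + 30) mod 360
= 170 mod 360
= 170°


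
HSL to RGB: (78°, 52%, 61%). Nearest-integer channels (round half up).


H=78°, S=0.52, L=0.61
C = (1-|2L-1|)×S = (1-|0.22|)×0.52 = 0.4056
H' = H/60 = 78/60 ≈ 1.3000; X = C×(1-|H' mod 2 - 1|) = 0.28392
m = L - C/2 = 0.61 - 0.2028 = 0.4072
Sector ⌊H'⌋ = 1 → (R',G',B') = (0.28392, 0.4056, 0.0)
RGB = ((R'+m)×255, (G'+m)×255, (B'+m)×255) = (176.2356, 207.264, 103.836)
Round half up → RGB(176, 207, 104)


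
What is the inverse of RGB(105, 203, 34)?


Invert: (255-R, 255-G, 255-B)
R: 255-105 = 150
G: 255-203 = 52
B: 255-34 = 221
= RGB(150, 52, 221)


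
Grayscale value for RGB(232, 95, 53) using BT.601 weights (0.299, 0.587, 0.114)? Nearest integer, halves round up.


Gray = 0.299×R + 0.587×G + 0.114×B
Gray = 0.299×232 + 0.587×95 + 0.114×53
Gray = 69.368 + 55.765 + 6.042
Gray = 131.175 → round half up → 131
Gray = 131


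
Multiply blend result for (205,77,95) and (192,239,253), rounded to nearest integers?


Multiply: C = A×B/255, rounded to nearest integer
R: 205×192/255 = 39360/255 ≈ 154.353 → 154
G: 77×239/255 = 18403/255 ≈ 72.169 → 72
B: 95×253/255 = 24035/255 ≈ 94.255 → 94
= RGB(154, 72, 94)


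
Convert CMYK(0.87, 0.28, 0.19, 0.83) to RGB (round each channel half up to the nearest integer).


R = 255 × (1-C) × (1-K) = 255 × 0.13 × 0.17 = 5.6355 → 6
G = 255 × (1-M) × (1-K) = 255 × 0.72 × 0.17 = 31.212 → 31
B = 255 × (1-Y) × (1-K) = 255 × 0.81 × 0.17 = 35.1135 → 35
= RGB(6, 31, 35)


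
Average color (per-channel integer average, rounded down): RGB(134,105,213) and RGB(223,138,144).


Midpoint: each channel = ⌊(C₁+C₂)/2⌋
R: ⌊(134+223)/2⌋ = 178
G: ⌊(105+138)/2⌋ = 121
B: ⌊(213+144)/2⌋ = 178
= RGB(178, 121, 178)


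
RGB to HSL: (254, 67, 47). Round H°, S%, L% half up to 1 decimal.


Normalize: R'=254/255≈0.9961, G'=67/255≈0.2627, B'=47/255≈0.1843
Max=254/255, Min=47/255, Δ=Max-Min=207/255
L = (Max+Min)/2 = (254+47)/510 = 301/510 = 0.59019… → L = 59.0%
L > 0.5 → S = Δ/(2-Max-Min) = 207/(510-254-47) = 207/209 = 0.99043… → S = 99.0%
(the 1/255 factors cancel in S and H, so raw channel differences can be used)
Max is R' → H = 60 × (((G-B)/Δ) mod 6) = 60 × (((67-47)/207) mod 6)
  20/207 = 0.0966…
  H = 60 × 0.0966… = 5.797…° → H = 5.8°
= HSL(5.8°, 99.0%, 59.0%)


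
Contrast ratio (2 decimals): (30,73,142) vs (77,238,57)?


Linearize each sRGB channel c=v/255: c/12.92 if c ≤ 0.04045 else ((c+0.055)/1.055)^2.4
L = 0.2126×R_lin + 0.7152×G_lin + 0.0722×B_lin
Color 1 (30,73,142):
  R=30: 30/255≈0.1176 > 0.04045 → ((0.1176+0.055)/1.055)^2.4 ≈ 0.01298
  G=73: 73/255≈0.2863 > 0.04045 → ((0.2863+0.055)/1.055)^2.4 ≈ 0.06663
  B=142: 142/255≈0.5569 > 0.04045 → ((0.5569+0.055)/1.055)^2.4 ≈ 0.27050
  L1 = 0.2126×0.01298 + 0.7152×0.06663 + 0.0722×0.27050 ≈ 0.06994
Color 2 (77,238,57):
  R=77: 77/255≈0.3020 > 0.04045 → ((0.3020+0.055)/1.055)^2.4 ≈ 0.07421
  G=238: 238/255≈0.9333 > 0.04045 → ((0.9333+0.055)/1.055)^2.4 ≈ 0.85499
  B=57: 57/255≈0.2235 > 0.04045 → ((0.2235+0.055)/1.055)^2.4 ≈ 0.04092
  L2 = 0.2126×0.07421 + 0.7152×0.85499 + 0.0722×0.04092 ≈ 0.63022
Lighter = 0.63022, Darker = 0.06994
Ratio = (L_lighter + 0.05) / (L_darker + 0.05)
Ratio = (0.63022 + 0.05) / (0.06994 + 0.05) = 0.68022 / 0.11994 ≈ 5.6713
Ratio ≈ 5.67:1


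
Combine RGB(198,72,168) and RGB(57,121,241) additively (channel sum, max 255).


Additive: each channel = min(255, C₁+C₂)
R: 198+57 = 255 → 255
G: 72+121 = 193 → 193
B: 168+241 = 409 → 255
= RGB(255, 193, 255)


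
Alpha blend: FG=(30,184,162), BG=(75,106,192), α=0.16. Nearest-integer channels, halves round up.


C = α×F + (1-α)×B, with 1-α = 0.84
R: 0.16×30 + 0.84×75 = 4.80 + 63.00 = 67.80 → 68
G: 0.16×184 + 0.84×106 = 29.44 + 89.04 = 118.48 → 118
B: 0.16×162 + 0.84×192 = 25.92 + 161.28 = 187.20 → 187
= RGB(68, 118, 187)


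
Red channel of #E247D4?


Color: #E247D4
R = E2 = 226
G = 47 = 71
B = D4 = 212
Red = 226


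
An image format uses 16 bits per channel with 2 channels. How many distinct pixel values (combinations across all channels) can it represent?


Total bits = 16 bits/channel × 2 channels = 32 bits
Distinct pixel values = 2^32
= 4,294,967,296 pixel values


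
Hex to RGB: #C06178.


C0 → 192 (R)
61 → 97 (G)
78 → 120 (B)
= RGB(192, 97, 120)


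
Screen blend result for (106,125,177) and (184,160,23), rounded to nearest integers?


Screen: C = 255 - (255-A)×(255-B)/255, rounded to nearest integer
R: 255 - (255-106)×(255-184)/255 = 255 - 10579/255 ≈ 255 - 41.486 = 213.514 → 214
G: 255 - (255-125)×(255-160)/255 = 255 - 12350/255 ≈ 255 - 48.431 = 206.569 → 207
B: 255 - (255-177)×(255-23)/255 = 255 - 18096/255 ≈ 255 - 70.965 = 184.035 → 184
= RGB(214, 207, 184)


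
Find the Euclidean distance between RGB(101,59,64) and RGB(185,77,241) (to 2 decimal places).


d = √[(R₁-R₂)² + (G₁-G₂)² + (B₁-B₂)²]
d = √[(101-185)² + (59-77)² + (64-241)²]
d = √[7056 + 324 + 31329]
d = √38709
d ≈ 196.75


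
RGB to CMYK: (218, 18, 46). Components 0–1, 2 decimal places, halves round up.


R'=218/255≈0.8549, G'=18/255≈0.0706, B'=46/255≈0.1804
K = 1 - max(R',G',B') = 1 - 218/255 = 37/255 = 0.14509… → 0.15
(1-R'-K)/(1-K) simplifies to (max-R)/max with max = 218:
C = (218-218)/218 = 0/218 = 0 → 0.00
M = (218-18)/218 = 200/218 = 0.91743… → 0.92
Y = (218-46)/218 = 172/218 = 0.78899… → 0.79
= CMYK(0.00, 0.92, 0.79, 0.15)


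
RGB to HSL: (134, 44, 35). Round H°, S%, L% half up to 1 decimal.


Normalize: R'=134/255≈0.5255, G'=44/255≈0.1725, B'=35/255≈0.1373
Max=134/255, Min=35/255, Δ=Max-Min=99/255
L = (Max+Min)/2 = (134+35)/510 = 169/510 = 0.33137… → L = 33.1%
L ≤ 0.5 → S = Δ/(Max+Min) = 99/(134+35) = 99/169 = 0.58579… → S = 58.6%
(the 1/255 factors cancel in S and H, so raw channel differences can be used)
Max is R' → H = 60 × (((G-B)/Δ) mod 6) = 60 × (((44-35)/99) mod 6)
  9/99 = 0.0909…
  H = 60 × 0.0909… = 5.454…° → H = 5.5°
= HSL(5.5°, 58.6%, 33.1%)


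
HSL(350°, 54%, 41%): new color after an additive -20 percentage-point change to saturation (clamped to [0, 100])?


Original S = 54%
Adjustment = -20 percentage points
New S = 54 + (-20) = 34
Clamp to [0, 100] → 34
= HSL(350°, 34%, 41%)


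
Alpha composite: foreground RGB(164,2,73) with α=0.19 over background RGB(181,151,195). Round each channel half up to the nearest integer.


C = α×F + (1-α)×B, with 1-α = 0.81
R: 0.19×164 + 0.81×181 = 31.16 + 146.61 = 177.77 → 178
G: 0.19×2 + 0.81×151 = 0.38 + 122.31 = 122.69 → 123
B: 0.19×73 + 0.81×195 = 13.87 + 157.95 = 171.82 → 172
= RGB(178, 123, 172)


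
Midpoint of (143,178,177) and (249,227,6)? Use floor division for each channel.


Midpoint: each channel = ⌊(C₁+C₂)/2⌋
R: ⌊(143+249)/2⌋ = 196
G: ⌊(178+227)/2⌋ = 202
B: ⌊(177+6)/2⌋ = 91
= RGB(196, 202, 91)


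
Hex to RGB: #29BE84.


29 → 41 (R)
BE → 190 (G)
84 → 132 (B)
= RGB(41, 190, 132)


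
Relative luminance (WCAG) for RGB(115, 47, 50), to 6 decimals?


Linearize each channel (sRGB transfer function): c = v/255; c_lin = c/12.92 if c ≤ 0.04045, else ((c+0.055)/1.055)^2.4
  R: 115/255 ≈ 0.450980 > 0.04045 → ((0.450980+0.055)/1.055)^2.4 ≈ 0.171441
  G: 47/255 ≈ 0.184314 > 0.04045 → ((0.184314+0.055)/1.055)^2.4 ≈ 0.028426
  B: 50/255 ≈ 0.196078 > 0.04045 → ((0.196078+0.055)/1.055)^2.4 ≈ 0.031896
R_lin = 0.171441, G_lin = 0.028426, B_lin = 0.031896
L = 0.2126×R + 0.7152×G + 0.0722×B
L = 0.2126×0.171441 + 0.7152×0.028426 + 0.0722×0.031896
L ≈ 0.059082


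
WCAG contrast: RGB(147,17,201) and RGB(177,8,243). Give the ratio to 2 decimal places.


Linearize each sRGB channel c=v/255: c/12.92 if c ≤ 0.04045 else ((c+0.055)/1.055)^2.4
L = 0.2126×R_lin + 0.7152×G_lin + 0.0722×B_lin
Color 1 (147,17,201):
  R=147: 147/255≈0.5765 > 0.04045 → ((0.5765+0.055)/1.055)^2.4 ≈ 0.29177
  G=17: 17/255≈0.0667 > 0.04045 → ((0.0667+0.055)/1.055)^2.4 ≈ 0.00561
  B=201: 201/255≈0.7882 > 0.04045 → ((0.7882+0.055)/1.055)^2.4 ≈ 0.58408
  L1 = 0.2126×0.29177 + 0.7152×0.00561 + 0.0722×0.58408 ≈ 0.10821
Color 2 (177,8,243):
  R=177: 177/255≈0.6941 > 0.04045 → ((0.6941+0.055)/1.055)^2.4 ≈ 0.43966
  G=8: 8/255≈0.0314 ≤ 0.04045 → 0.0314/12.92 ≈ 0.00243
  B=243: 243/255≈0.9529 > 0.04045 → ((0.9529+0.055)/1.055)^2.4 ≈ 0.89627
  L2 = 0.2126×0.43966 + 0.7152×0.00243 + 0.0722×0.89627 ≈ 0.15992
Lighter = 0.15992, Darker = 0.10821
Ratio = (L_lighter + 0.05) / (L_darker + 0.05)
Ratio = (0.15992 + 0.05) / (0.10821 + 0.05) = 0.20992 / 0.15821 ≈ 1.3268
Ratio ≈ 1.33:1


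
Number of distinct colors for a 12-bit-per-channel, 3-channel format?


Total bits = 12 bits/channel × 3 channels = 36 bits
Distinct colors = 2^36
= 68,719,476,736 colors


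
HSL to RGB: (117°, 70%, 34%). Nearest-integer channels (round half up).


H=117°, S=0.70, L=0.34
C = (1-|2L-1|)×S = (1-|-0.32|)×0.70 = 0.476
H' = H/60 = 117/60 ≈ 1.9500; X = C×(1-|H' mod 2 - 1|) = 0.0238
m = L - C/2 = 0.34 - 0.238 = 0.102
Sector ⌊H'⌋ = 1 → (R',G',B') = (0.0238, 0.476, 0.0)
RGB = ((R'+m)×255, (G'+m)×255, (B'+m)×255) = (32.079, 147.39, 26.01)
Round half up → RGB(32, 147, 26)


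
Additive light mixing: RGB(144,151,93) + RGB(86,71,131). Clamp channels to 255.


Additive: each channel = min(255, C₁+C₂)
R: 144+86 = 230 → 230
G: 151+71 = 222 → 222
B: 93+131 = 224 → 224
= RGB(230, 222, 224)


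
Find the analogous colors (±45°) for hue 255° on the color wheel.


Base hue: 255°
Left analog: (255 - 45) mod 360 = 210°
Right analog: (255 + 45) mod 360 = 300°
Analogous hues = 210° and 300°


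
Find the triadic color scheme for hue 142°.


Triadic: equally spaced at 120° intervals
H1 = 142°
H2 = (142 + 120) mod 360 = 262°
H3 = (142 + 240) mod 360 = 22°
Triadic = 142°, 262°, 22°


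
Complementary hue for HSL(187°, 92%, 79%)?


Complement = opposite side of color wheel = hue + 180°
H' = (187 + 180) mod 360 = 7°
S and L unchanged.
= HSL(7°, 92%, 79%)


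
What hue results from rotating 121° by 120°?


New hue = (H + rotation) mod 360
New hue = (121 + 120) mod 360
= 241 mod 360
= 241°


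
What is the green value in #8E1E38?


Color: #8E1E38
R = 8E = 142
G = 1E = 30
B = 38 = 56
Green = 30


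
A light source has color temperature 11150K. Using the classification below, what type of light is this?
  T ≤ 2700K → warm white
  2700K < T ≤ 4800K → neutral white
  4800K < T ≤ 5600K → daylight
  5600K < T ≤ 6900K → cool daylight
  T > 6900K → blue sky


Temperature: 11150K
11150K > 6900K → blue sky
Classification: blue sky


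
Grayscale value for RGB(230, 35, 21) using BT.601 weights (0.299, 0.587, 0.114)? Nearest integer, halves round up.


Gray = 0.299×R + 0.587×G + 0.114×B
Gray = 0.299×230 + 0.587×35 + 0.114×21
Gray = 68.770 + 20.545 + 2.394
Gray = 91.709 → round half up → 92
Gray = 92
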